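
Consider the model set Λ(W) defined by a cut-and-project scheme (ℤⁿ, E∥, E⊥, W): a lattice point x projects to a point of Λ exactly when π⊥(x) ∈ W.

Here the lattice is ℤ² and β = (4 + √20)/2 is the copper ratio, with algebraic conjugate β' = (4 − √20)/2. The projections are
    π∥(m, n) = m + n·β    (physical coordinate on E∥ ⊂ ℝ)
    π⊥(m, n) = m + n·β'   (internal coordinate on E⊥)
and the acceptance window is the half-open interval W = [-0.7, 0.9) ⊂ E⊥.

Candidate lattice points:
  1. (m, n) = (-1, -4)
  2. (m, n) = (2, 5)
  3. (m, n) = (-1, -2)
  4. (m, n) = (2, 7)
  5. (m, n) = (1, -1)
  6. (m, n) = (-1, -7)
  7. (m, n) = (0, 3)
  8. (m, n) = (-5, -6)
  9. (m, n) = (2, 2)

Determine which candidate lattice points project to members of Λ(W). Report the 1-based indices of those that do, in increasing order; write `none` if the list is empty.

Numerically β ≈ 4.2361 and β' = −1/β ≈ -0.2361.
[1] lift (-1,-4): star map gives -0.0557; window check -0.7 ≤ -0.0557 < 0.9 is true → IN Λ
[2] lift (2,5): star map gives 0.8197; window check -0.7 ≤ 0.8197 < 0.9 is true → IN Λ
[3] lift (-1,-2): star map gives -0.5279; window check -0.7 ≤ -0.5279 < 0.9 is true → IN Λ
[4] lift (2,7): star map gives 0.3475; window check -0.7 ≤ 0.3475 < 0.9 is true → IN Λ
[5] lift (1,-1): star map gives 1.2361; window check -0.7 ≤ 1.2361 < 0.9 is false → out
[6] lift (-1,-7): star map gives 0.6525; window check -0.7 ≤ 0.6525 < 0.9 is true → IN Λ
[7] lift (0,3): star map gives -0.7082; window check -0.7 ≤ -0.7082 < 0.9 is false → out
[8] lift (-5,-6): star map gives -3.5836; window check -0.7 ≤ -3.5836 < 0.9 is false → out
[9] lift (2,2): star map gives 1.5279; window check -0.7 ≤ 1.5279 < 0.9 is false → out

1, 2, 3, 4, 6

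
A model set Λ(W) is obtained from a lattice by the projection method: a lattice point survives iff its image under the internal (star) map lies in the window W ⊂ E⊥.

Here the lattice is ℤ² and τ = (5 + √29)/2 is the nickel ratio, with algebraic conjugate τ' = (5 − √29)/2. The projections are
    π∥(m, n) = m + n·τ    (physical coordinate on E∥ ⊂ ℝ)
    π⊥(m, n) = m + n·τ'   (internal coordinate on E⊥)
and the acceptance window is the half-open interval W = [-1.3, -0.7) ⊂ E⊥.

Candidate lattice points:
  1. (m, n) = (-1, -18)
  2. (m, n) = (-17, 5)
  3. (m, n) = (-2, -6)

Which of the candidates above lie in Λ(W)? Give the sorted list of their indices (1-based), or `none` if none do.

Numerically τ ≈ 5.1926 and τ' = −1/τ ≈ -0.1926.
[1] lift (-1,-18): star map gives 2.4665; window check -1.3 ≤ 2.4665 < -0.7 is false → out
[2] lift (-17,5): star map gives -17.9629; window check -1.3 ≤ -17.9629 < -0.7 is false → out
[3] lift (-2,-6): star map gives -0.8445; window check -1.3 ≤ -0.8445 < -0.7 is true → IN Λ

3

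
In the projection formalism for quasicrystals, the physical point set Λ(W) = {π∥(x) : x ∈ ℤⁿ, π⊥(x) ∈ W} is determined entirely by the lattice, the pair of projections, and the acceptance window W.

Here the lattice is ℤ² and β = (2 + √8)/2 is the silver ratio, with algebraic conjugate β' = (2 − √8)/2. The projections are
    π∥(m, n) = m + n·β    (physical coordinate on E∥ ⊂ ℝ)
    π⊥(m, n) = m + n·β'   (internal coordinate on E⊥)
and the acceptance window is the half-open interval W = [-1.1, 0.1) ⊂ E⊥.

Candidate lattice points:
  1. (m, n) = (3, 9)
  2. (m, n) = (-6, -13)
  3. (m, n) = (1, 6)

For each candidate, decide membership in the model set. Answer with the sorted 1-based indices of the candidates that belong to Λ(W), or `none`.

Compute β' = (2−√8)/2 = -0.41421, so π⊥(m,n) = m -0.41421·n.
[1] lift (3,9): star map gives -0.72792; window check -1.1 ≤ -0.72792 < 0.1 is true → IN Λ
[2] lift (-6,-13): star map gives -0.61522; window check -1.1 ≤ -0.61522 < 0.1 is true → IN Λ
[3] lift (1,6): star map gives -1.48528; window check -1.1 ≤ -1.48528 < 0.1 is false → out

1, 2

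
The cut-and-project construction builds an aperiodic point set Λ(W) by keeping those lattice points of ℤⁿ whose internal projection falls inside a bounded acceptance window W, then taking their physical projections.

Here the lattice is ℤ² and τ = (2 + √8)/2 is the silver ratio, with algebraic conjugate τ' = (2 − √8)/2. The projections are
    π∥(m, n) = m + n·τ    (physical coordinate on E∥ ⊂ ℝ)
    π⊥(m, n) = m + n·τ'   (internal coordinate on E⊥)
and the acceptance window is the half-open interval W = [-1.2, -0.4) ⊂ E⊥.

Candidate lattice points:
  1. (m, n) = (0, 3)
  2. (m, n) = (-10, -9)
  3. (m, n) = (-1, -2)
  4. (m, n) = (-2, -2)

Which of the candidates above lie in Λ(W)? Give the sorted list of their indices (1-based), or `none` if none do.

4

Compute τ' = (2−√8)/2 = -0.414214, so π⊥(m,n) = m -0.414214·n.
#1 (0,3): internal coord 0 + (3)·τ' = -1.242641; -1.242641 ∉ [-1.2, -0.4) → out
#2 (-10,-9): internal coord -10 + (-9)·τ' = -6.272078; -6.272078 ∉ [-1.2, -0.4) → out
#3 (-1,-2): internal coord -1 + (-2)·τ' = -0.171573; -0.171573 ∉ [-1.2, -0.4) → out
#4 (-2,-2): internal coord -2 + (-2)·τ' = -1.171573; -1.171573 ∈ [-1.2, -0.4) → IN Λ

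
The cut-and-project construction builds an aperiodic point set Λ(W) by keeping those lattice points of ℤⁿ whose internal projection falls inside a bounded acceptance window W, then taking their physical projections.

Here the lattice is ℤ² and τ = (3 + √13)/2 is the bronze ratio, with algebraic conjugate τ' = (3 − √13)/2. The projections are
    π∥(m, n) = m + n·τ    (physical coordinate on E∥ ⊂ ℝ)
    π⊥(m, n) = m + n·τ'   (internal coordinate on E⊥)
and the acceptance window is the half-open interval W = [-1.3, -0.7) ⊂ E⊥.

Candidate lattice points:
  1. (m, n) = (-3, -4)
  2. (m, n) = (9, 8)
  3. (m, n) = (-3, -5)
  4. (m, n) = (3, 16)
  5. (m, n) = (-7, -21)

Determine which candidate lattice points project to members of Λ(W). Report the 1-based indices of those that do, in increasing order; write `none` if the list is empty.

τ' = (3−√13)/2 ≈ -0.302776.
[1] lift (-3,-4): star map gives -1.788897; window check -1.3 ≤ -1.788897 < -0.7 is false → out
[2] lift (9,8): star map gives 6.577795; window check -1.3 ≤ 6.577795 < -0.7 is false → out
[3] lift (-3,-5): star map gives -1.486122; window check -1.3 ≤ -1.486122 < -0.7 is false → out
[4] lift (3,16): star map gives -1.844410; window check -1.3 ≤ -1.844410 < -0.7 is false → out
[5] lift (-7,-21): star map gives -0.641712; window check -1.3 ≤ -0.641712 < -0.7 is false → out

none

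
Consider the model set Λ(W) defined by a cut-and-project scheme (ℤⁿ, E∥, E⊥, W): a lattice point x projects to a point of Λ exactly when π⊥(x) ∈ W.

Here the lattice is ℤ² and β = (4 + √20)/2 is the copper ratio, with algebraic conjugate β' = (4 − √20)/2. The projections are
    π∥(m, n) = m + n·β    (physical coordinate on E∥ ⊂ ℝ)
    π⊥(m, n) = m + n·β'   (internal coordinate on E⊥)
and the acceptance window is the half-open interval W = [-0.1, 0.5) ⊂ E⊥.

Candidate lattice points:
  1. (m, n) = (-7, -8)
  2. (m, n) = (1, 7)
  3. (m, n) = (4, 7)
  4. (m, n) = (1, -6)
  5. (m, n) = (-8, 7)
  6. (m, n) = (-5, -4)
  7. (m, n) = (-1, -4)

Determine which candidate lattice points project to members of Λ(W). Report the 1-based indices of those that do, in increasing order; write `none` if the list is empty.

β' = (4−√20)/2 ≈ -0.2361.
#1 (-7,-8): internal coord -7 + (-8)·β' = -5.1115; -5.1115 ∉ [-0.1, 0.5) → out
#2 (1,7): internal coord 1 + (7)·β' = -0.6525; -0.6525 ∉ [-0.1, 0.5) → out
#3 (4,7): internal coord 4 + (7)·β' = +2.3475; +2.3475 ∉ [-0.1, 0.5) → out
#4 (1,-6): internal coord 1 + (-6)·β' = +2.4164; +2.4164 ∉ [-0.1, 0.5) → out
#5 (-8,7): internal coord -8 + (7)·β' = -9.6525; -9.6525 ∉ [-0.1, 0.5) → out
#6 (-5,-4): internal coord -5 + (-4)·β' = -4.0557; -4.0557 ∉ [-0.1, 0.5) → out
#7 (-1,-4): internal coord -1 + (-4)·β' = -0.0557; -0.0557 ∈ [-0.1, 0.5) → IN Λ

7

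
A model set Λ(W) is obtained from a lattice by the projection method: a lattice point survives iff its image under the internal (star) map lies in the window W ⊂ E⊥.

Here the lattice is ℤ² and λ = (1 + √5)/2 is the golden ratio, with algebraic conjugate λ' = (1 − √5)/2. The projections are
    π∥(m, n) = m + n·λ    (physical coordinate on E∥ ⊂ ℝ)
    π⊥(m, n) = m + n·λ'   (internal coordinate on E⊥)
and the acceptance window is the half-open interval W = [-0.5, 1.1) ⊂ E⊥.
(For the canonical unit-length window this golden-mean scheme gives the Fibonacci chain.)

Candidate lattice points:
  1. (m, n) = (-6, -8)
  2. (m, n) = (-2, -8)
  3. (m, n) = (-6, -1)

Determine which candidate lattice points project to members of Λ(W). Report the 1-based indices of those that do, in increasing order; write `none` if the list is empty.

none

λ' = (1−√5)/2 ≈ -0.618034.
[1] lift (-6,-8): star map gives -1.055728; window check -0.5 ≤ -1.055728 < 1.1 is false → out
[2] lift (-2,-8): star map gives 2.944272; window check -0.5 ≤ 2.944272 < 1.1 is false → out
[3] lift (-6,-1): star map gives -5.381966; window check -0.5 ≤ -5.381966 < 1.1 is false → out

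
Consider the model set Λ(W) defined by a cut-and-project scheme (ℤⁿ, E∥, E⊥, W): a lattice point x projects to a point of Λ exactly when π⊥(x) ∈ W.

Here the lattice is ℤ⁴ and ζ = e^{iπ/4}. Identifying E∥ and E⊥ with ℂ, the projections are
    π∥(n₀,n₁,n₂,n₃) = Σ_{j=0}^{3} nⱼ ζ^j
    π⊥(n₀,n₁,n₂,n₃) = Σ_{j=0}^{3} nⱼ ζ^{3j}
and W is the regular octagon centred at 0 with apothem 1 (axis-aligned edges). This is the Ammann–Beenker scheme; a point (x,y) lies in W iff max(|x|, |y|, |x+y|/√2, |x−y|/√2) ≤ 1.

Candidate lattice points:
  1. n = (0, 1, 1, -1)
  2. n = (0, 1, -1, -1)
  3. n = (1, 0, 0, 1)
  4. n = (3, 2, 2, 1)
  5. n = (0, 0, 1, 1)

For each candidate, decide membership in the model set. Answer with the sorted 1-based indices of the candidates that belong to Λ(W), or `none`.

Internal map: ζ^{3j} for j=0..3 gives (1,0), (−√2/2,√2/2), (0,−1), (√2/2,√2/2).
candidate 1: n = (0, 1, 1, -1) → π⊥ ≈ (-1.414214, -1.000000); max(|x|,|y|,|x±y|/√2) = 1.707107 > 1 ⇒ ∉ W
candidate 2: n = (0, 1, -1, -1) → π⊥ ≈ (-1.414214, +1.000000); max(|x|,|y|,|x±y|/√2) = 1.707107 > 1 ⇒ ∉ W
candidate 3: n = (1, 0, 0, 1) → π⊥ ≈ (+1.707107, +0.707107); max(|x|,|y|,|x±y|/√2) = 1.707107 > 1 ⇒ ∉ W
candidate 4: n = (3, 2, 2, 1) → π⊥ ≈ (+2.292893, +0.121320); max(|x|,|y|,|x±y|/√2) = 2.292893 > 1 ⇒ ∉ W
candidate 5: n = (0, 0, 1, 1) → π⊥ ≈ (+0.707107, -0.292893); max(|x|,|y|,|x±y|/√2) = 0.707107 ≤ 1 ⇒ ∈ W

5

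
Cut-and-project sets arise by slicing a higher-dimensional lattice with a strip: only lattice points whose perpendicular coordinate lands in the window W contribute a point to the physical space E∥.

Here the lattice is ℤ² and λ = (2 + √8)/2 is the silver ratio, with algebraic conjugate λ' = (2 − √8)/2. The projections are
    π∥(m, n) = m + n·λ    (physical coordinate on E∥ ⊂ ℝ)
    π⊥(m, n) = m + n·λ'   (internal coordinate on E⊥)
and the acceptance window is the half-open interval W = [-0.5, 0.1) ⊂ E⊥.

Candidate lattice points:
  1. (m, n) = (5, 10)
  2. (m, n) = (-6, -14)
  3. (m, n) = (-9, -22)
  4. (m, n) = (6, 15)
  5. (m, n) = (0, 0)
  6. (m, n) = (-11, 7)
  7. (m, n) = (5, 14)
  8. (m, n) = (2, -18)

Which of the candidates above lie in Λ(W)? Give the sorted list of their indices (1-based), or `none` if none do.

Compute λ' = (2−√8)/2 = -0.4142, so π⊥(m,n) = m -0.4142·n.
#1 (5,10): internal coord 5 + (10)·λ' = +0.8579; +0.8579 ∉ [-0.5, 0.1) → out
#2 (-6,-14): internal coord -6 + (-14)·λ' = -0.2010; -0.2010 ∈ [-0.5, 0.1) → IN Λ
#3 (-9,-22): internal coord -9 + (-22)·λ' = +0.1127; +0.1127 ∉ [-0.5, 0.1) → out
#4 (6,15): internal coord 6 + (15)·λ' = -0.2132; -0.2132 ∈ [-0.5, 0.1) → IN Λ
#5 (0,0): internal coord 0 + (0)·λ' = +0.0000; +0.0000 ∈ [-0.5, 0.1) → IN Λ
#6 (-11,7): internal coord -11 + (7)·λ' = -13.8995; -13.8995 ∉ [-0.5, 0.1) → out
#7 (5,14): internal coord 5 + (14)·λ' = -0.7990; -0.7990 ∉ [-0.5, 0.1) → out
#8 (2,-18): internal coord 2 + (-18)·λ' = +9.4558; +9.4558 ∉ [-0.5, 0.1) → out

2, 4, 5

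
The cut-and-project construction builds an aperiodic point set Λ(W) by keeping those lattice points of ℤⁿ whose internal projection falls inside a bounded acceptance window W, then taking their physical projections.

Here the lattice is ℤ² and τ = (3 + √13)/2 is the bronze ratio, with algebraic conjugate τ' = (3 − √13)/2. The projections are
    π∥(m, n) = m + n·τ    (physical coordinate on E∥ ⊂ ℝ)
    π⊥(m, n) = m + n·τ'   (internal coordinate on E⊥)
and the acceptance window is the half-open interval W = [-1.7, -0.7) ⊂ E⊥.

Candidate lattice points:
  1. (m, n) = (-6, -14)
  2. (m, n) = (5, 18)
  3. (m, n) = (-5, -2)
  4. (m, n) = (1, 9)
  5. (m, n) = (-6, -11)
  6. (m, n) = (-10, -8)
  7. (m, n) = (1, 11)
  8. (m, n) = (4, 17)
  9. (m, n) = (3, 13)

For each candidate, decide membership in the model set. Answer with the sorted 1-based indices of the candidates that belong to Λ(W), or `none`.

Compute τ' = (3−√13)/2 = -0.302776, so π⊥(m,n) = m -0.302776·n.
#1 (-6,-14): internal coord -6 + (-14)·τ' = -1.761141; -1.761141 ∉ [-1.7, -0.7) → out
#2 (5,18): internal coord 5 + (18)·τ' = -0.449961; -0.449961 ∉ [-1.7, -0.7) → out
#3 (-5,-2): internal coord -5 + (-2)·τ' = -4.394449; -4.394449 ∉ [-1.7, -0.7) → out
#4 (1,9): internal coord 1 + (9)·τ' = -1.724981; -1.724981 ∉ [-1.7, -0.7) → out
#5 (-6,-11): internal coord -6 + (-11)·τ' = -2.669468; -2.669468 ∉ [-1.7, -0.7) → out
#6 (-10,-8): internal coord -10 + (-8)·τ' = -7.577795; -7.577795 ∉ [-1.7, -0.7) → out
#7 (1,11): internal coord 1 + (11)·τ' = -2.330532; -2.330532 ∉ [-1.7, -0.7) → out
#8 (4,17): internal coord 4 + (17)·τ' = -1.147186; -1.147186 ∈ [-1.7, -0.7) → IN Λ
#9 (3,13): internal coord 3 + (13)·τ' = -0.936083; -0.936083 ∈ [-1.7, -0.7) → IN Λ

8, 9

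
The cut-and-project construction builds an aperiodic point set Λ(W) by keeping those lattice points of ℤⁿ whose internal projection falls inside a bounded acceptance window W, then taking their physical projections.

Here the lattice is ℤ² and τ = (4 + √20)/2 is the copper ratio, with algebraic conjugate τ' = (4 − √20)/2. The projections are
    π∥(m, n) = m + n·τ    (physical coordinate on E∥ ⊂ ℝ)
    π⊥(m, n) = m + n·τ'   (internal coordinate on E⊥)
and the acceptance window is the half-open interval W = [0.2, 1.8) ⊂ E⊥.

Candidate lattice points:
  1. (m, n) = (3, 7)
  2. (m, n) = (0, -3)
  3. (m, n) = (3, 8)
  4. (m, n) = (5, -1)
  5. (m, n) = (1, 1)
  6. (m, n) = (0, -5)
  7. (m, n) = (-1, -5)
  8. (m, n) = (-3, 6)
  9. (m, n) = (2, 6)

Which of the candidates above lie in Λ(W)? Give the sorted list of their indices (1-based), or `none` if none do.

Compute τ' = (4−√20)/2 = -0.23607, so π⊥(m,n) = m -0.23607·n.
[1] lift (3,7): star map gives 1.34752; window check 0.2 ≤ 1.34752 < 1.8 is true → IN Λ
[2] lift (0,-3): star map gives 0.70820; window check 0.2 ≤ 0.70820 < 1.8 is true → IN Λ
[3] lift (3,8): star map gives 1.11146; window check 0.2 ≤ 1.11146 < 1.8 is true → IN Λ
[4] lift (5,-1): star map gives 5.23607; window check 0.2 ≤ 5.23607 < 1.8 is false → out
[5] lift (1,1): star map gives 0.76393; window check 0.2 ≤ 0.76393 < 1.8 is true → IN Λ
[6] lift (0,-5): star map gives 1.18034; window check 0.2 ≤ 1.18034 < 1.8 is true → IN Λ
[7] lift (-1,-5): star map gives 0.18034; window check 0.2 ≤ 0.18034 < 1.8 is false → out
[8] lift (-3,6): star map gives -4.41641; window check 0.2 ≤ -4.41641 < 1.8 is false → out
[9] lift (2,6): star map gives 0.58359; window check 0.2 ≤ 0.58359 < 1.8 is true → IN Λ

1, 2, 3, 5, 6, 9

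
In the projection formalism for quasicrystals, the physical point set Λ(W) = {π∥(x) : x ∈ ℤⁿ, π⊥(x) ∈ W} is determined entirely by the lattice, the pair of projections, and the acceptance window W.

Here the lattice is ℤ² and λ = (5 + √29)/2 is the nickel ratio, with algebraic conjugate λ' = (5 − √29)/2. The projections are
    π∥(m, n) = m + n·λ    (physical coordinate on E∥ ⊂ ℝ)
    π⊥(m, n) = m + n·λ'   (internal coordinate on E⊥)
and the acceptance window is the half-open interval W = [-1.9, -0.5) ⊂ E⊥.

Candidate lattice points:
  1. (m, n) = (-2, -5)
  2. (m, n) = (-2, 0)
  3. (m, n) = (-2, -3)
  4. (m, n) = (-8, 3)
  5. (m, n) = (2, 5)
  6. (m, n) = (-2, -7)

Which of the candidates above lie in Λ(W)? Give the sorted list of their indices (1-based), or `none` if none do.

1, 3, 6

Compute λ' = (5−√29)/2 = -0.192582, so π⊥(m,n) = m -0.192582·n.
candidate 1: (m,n)=(-2,-5) → π∥ = -2-5·λ ≈ -27.962912, π⊥ = -2-5·λ' ≈ -1.037088 ∈ [-1.9, -0.5) ⇒ IN Λ
candidate 2: (m,n)=(-2,0) → π∥ = -2+0·λ ≈ -2.000000, π⊥ = -2+0·λ' ≈ -2.000000 ∉ [-1.9, -0.5) ⇒ out
candidate 3: (m,n)=(-2,-3) → π∥ = -2-3·λ ≈ -17.577747, π⊥ = -2-3·λ' ≈ -1.422253 ∈ [-1.9, -0.5) ⇒ IN Λ
candidate 4: (m,n)=(-8,3) → π∥ = -8+3·λ ≈ 7.577747, π⊥ = -8+3·λ' ≈ -8.577747 ∉ [-1.9, -0.5) ⇒ out
candidate 5: (m,n)=(2,5) → π∥ = 2+5·λ ≈ 27.962912, π⊥ = 2+5·λ' ≈ 1.037088 ∉ [-1.9, -0.5) ⇒ out
candidate 6: (m,n)=(-2,-7) → π∥ = -2-7·λ ≈ -38.348077, π⊥ = -2-7·λ' ≈ -0.651923 ∈ [-1.9, -0.5) ⇒ IN Λ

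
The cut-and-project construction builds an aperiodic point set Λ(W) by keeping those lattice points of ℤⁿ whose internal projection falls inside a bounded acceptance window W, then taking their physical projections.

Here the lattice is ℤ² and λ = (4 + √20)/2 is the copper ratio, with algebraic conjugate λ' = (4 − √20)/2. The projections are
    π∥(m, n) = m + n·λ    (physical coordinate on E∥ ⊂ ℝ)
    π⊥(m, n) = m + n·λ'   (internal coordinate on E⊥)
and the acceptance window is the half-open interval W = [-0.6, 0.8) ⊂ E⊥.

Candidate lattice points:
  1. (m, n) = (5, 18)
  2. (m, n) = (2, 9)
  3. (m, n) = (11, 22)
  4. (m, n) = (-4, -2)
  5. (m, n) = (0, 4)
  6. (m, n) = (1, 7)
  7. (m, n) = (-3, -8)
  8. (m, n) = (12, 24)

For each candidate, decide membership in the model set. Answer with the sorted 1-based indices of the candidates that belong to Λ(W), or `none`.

1, 2

Numerically λ ≈ 4.236068 and λ' = −1/λ ≈ -0.236068.
#1 (5,18): internal coord 5 + (18)·λ' = +0.750776; +0.750776 ∈ [-0.6, 0.8) → IN Λ
#2 (2,9): internal coord 2 + (9)·λ' = -0.124612; -0.124612 ∈ [-0.6, 0.8) → IN Λ
#3 (11,22): internal coord 11 + (22)·λ' = +5.806504; +5.806504 ∉ [-0.6, 0.8) → out
#4 (-4,-2): internal coord -4 + (-2)·λ' = -3.527864; -3.527864 ∉ [-0.6, 0.8) → out
#5 (0,4): internal coord 0 + (4)·λ' = -0.944272; -0.944272 ∉ [-0.6, 0.8) → out
#6 (1,7): internal coord 1 + (7)·λ' = -0.652476; -0.652476 ∉ [-0.6, 0.8) → out
#7 (-3,-8): internal coord -3 + (-8)·λ' = -1.111456; -1.111456 ∉ [-0.6, 0.8) → out
#8 (12,24): internal coord 12 + (24)·λ' = +6.334369; +6.334369 ∉ [-0.6, 0.8) → out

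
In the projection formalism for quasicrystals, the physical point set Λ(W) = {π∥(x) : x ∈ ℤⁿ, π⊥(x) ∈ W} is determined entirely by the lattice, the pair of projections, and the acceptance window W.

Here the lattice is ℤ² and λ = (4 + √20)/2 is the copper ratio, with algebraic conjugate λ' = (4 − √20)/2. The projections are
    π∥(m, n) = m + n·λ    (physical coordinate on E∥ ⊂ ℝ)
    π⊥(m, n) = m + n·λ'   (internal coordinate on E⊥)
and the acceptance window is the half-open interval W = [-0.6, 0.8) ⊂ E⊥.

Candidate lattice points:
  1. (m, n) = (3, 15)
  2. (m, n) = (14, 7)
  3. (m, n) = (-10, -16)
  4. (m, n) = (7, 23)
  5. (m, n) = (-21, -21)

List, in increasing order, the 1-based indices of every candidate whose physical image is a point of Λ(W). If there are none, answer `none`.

1

λ' = (4−√20)/2 ≈ -0.236068.
[1] lift (3,15): star map gives -0.541020; window check -0.6 ≤ -0.541020 < 0.8 is true → IN Λ
[2] lift (14,7): star map gives 12.347524; window check -0.6 ≤ 12.347524 < 0.8 is false → out
[3] lift (-10,-16): star map gives -6.222912; window check -0.6 ≤ -6.222912 < 0.8 is false → out
[4] lift (7,23): star map gives 1.570437; window check -0.6 ≤ 1.570437 < 0.8 is false → out
[5] lift (-21,-21): star map gives -16.042572; window check -0.6 ≤ -16.042572 < 0.8 is false → out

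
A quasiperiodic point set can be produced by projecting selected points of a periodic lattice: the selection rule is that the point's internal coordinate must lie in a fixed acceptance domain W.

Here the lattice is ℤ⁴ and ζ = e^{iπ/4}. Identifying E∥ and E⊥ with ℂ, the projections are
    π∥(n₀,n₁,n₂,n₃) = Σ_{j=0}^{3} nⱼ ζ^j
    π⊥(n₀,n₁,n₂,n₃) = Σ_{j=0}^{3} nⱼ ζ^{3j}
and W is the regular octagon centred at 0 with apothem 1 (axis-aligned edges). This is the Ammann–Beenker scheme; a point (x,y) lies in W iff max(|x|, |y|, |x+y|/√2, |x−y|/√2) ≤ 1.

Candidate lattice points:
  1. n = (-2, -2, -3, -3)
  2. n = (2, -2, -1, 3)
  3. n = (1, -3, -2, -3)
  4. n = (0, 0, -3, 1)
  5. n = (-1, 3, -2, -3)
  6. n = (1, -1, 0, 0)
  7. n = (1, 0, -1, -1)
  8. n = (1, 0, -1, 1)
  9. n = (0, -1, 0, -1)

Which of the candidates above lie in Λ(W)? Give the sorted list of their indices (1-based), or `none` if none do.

π⊥(n) = n₀ + n₁ζ³ + n₂ζ⁶ + n₃ζ⁹ where ζ = e^{iπ/4}.
candidate 1: n = (-2, -2, -3, -3) → π⊥ ≈ (-2.7071, -0.5355); max(|x|,|y|,|x±y|/√2) = 2.7071 > 1 ⇒ ∉ W
candidate 2: n = (2, -2, -1, 3) → π⊥ ≈ (+5.5355, +1.7071); max(|x|,|y|,|x±y|/√2) = 5.5355 > 1 ⇒ ∉ W
candidate 3: n = (1, -3, -2, -3) → π⊥ ≈ (+1.0000, -2.2426); max(|x|,|y|,|x±y|/√2) = 2.2929 > 1 ⇒ ∉ W
candidate 4: n = (0, 0, -3, 1) → π⊥ ≈ (+0.7071, +3.7071); max(|x|,|y|,|x±y|/√2) = 3.7071 > 1 ⇒ ∉ W
candidate 5: n = (-1, 3, -2, -3) → π⊥ ≈ (-5.2426, +2.0000); max(|x|,|y|,|x±y|/√2) = 5.2426 > 1 ⇒ ∉ W
candidate 6: n = (1, -1, 0, 0) → π⊥ ≈ (+1.7071, -0.7071); max(|x|,|y|,|x±y|/√2) = 1.7071 > 1 ⇒ ∉ W
candidate 7: n = (1, 0, -1, -1) → π⊥ ≈ (+0.2929, +0.2929); max(|x|,|y|,|x±y|/√2) = 0.4142 ≤ 1 ⇒ ∈ W
candidate 8: n = (1, 0, -1, 1) → π⊥ ≈ (+1.7071, +1.7071); max(|x|,|y|,|x±y|/√2) = 2.4142 > 1 ⇒ ∉ W
candidate 9: n = (0, -1, 0, -1) → π⊥ ≈ (+0.0000, -1.4142); max(|x|,|y|,|x±y|/√2) = 1.4142 > 1 ⇒ ∉ W

7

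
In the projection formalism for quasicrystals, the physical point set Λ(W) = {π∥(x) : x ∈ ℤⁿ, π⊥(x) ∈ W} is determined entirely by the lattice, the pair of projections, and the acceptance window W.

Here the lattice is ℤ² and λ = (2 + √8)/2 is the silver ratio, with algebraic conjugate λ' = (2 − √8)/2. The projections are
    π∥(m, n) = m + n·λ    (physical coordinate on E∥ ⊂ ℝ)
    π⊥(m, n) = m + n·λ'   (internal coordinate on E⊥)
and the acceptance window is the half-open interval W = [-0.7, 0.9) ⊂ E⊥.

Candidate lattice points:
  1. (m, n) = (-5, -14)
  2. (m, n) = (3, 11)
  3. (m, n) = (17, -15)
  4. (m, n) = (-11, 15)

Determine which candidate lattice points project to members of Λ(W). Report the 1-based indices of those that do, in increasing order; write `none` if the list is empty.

1

Numerically λ ≈ 2.41421 and λ' = −1/λ ≈ -0.41421.
candidate 1: (m,n)=(-5,-14) → π∥ = -5-14·λ ≈ -38.79899, π⊥ = -5-14·λ' ≈ 0.79899 ∈ [-0.7, 0.9) ⇒ IN Λ
candidate 2: (m,n)=(3,11) → π∥ = 3+11·λ ≈ 29.55635, π⊥ = 3+11·λ' ≈ -1.55635 ∉ [-0.7, 0.9) ⇒ out
candidate 3: (m,n)=(17,-15) → π∥ = 17-15·λ ≈ -19.21320, π⊥ = 17-15·λ' ≈ 23.21320 ∉ [-0.7, 0.9) ⇒ out
candidate 4: (m,n)=(-11,15) → π∥ = -11+15·λ ≈ 25.21320, π⊥ = -11+15·λ' ≈ -17.21320 ∉ [-0.7, 0.9) ⇒ out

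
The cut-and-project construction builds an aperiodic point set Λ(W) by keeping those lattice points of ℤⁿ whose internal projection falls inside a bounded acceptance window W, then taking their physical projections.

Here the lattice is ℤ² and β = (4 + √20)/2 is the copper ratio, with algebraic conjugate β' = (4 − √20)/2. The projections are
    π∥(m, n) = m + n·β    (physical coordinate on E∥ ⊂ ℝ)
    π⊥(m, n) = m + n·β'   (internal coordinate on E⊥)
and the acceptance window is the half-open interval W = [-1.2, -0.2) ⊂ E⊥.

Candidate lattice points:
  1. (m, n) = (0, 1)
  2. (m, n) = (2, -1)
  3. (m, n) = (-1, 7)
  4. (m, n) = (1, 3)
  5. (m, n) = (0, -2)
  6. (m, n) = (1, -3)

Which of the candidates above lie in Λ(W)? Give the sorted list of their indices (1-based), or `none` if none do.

Numerically β ≈ 4.2361 and β' = −1/β ≈ -0.2361.
[1] lift (0,1): star map gives -0.2361; window check -1.2 ≤ -0.2361 < -0.2 is true → IN Λ
[2] lift (2,-1): star map gives 2.2361; window check -1.2 ≤ 2.2361 < -0.2 is false → out
[3] lift (-1,7): star map gives -2.6525; window check -1.2 ≤ -2.6525 < -0.2 is false → out
[4] lift (1,3): star map gives 0.2918; window check -1.2 ≤ 0.2918 < -0.2 is false → out
[5] lift (0,-2): star map gives 0.4721; window check -1.2 ≤ 0.4721 < -0.2 is false → out
[6] lift (1,-3): star map gives 1.7082; window check -1.2 ≤ 1.7082 < -0.2 is false → out

1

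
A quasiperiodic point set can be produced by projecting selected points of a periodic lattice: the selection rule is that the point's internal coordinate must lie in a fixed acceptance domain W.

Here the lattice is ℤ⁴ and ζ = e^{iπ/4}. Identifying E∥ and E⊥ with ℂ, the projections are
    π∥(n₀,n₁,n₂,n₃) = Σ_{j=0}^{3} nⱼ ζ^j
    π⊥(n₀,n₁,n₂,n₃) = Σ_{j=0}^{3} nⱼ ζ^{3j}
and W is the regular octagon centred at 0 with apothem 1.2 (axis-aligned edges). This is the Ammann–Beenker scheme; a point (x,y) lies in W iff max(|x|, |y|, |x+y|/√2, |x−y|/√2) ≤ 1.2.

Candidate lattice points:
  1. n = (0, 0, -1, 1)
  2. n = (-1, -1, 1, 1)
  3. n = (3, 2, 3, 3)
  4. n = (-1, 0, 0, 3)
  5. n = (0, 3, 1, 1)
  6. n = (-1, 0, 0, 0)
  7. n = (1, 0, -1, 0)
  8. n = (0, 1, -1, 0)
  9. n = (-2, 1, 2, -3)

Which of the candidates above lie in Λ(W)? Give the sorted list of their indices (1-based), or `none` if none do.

Internal map: ζ^{3j} for j=0..3 gives (1,0), (−√2/2,√2/2), (0,−1), (√2/2,√2/2).
#1 (0, 0, -1, 1): internal (0.70711, 1.70711); octagon support 1.70711 vs apothem 1.2 → ∉ W
#2 (-1, -1, 1, 1): internal (0.41421, -1.00000); octagon support 1.00000 vs apothem 1.2 → ∈ W
#3 (3, 2, 3, 3): internal (3.70711, 0.53553); octagon support 3.70711 vs apothem 1.2 → ∉ W
#4 (-1, 0, 0, 3): internal (1.12132, 2.12132); octagon support 2.29289 vs apothem 1.2 → ∉ W
#5 (0, 3, 1, 1): internal (-1.41421, 1.82843); octagon support 2.29289 vs apothem 1.2 → ∉ W
#6 (-1, 0, 0, 0): internal (-1.00000, 0.00000); octagon support 1.00000 vs apothem 1.2 → ∈ W
#7 (1, 0, -1, 0): internal (1.00000, 1.00000); octagon support 1.41421 vs apothem 1.2 → ∉ W
#8 (0, 1, -1, 0): internal (-0.70711, 1.70711); octagon support 1.70711 vs apothem 1.2 → ∉ W
#9 (-2, 1, 2, -3): internal (-4.82843, -3.41421); octagon support 5.82843 vs apothem 1.2 → ∉ W

2, 6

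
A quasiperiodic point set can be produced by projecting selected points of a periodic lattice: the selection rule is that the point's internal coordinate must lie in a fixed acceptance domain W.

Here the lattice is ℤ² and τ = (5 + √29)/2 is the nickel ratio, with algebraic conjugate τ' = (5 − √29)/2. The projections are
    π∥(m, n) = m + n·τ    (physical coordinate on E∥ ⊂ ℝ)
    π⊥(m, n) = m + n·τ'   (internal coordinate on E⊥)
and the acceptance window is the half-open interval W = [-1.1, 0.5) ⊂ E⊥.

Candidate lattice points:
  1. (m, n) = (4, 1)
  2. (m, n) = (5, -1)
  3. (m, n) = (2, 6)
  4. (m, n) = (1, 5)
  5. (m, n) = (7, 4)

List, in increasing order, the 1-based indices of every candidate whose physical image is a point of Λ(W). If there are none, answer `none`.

4

τ' = (5−√29)/2 ≈ -0.192582.
#1 (4,1): internal coord 4 + (1)·τ' = +3.807418; +3.807418 ∉ [-1.1, 0.5) → out
#2 (5,-1): internal coord 5 + (-1)·τ' = +5.192582; +5.192582 ∉ [-1.1, 0.5) → out
#3 (2,6): internal coord 2 + (6)·τ' = +0.844506; +0.844506 ∉ [-1.1, 0.5) → out
#4 (1,5): internal coord 1 + (5)·τ' = +0.037088; +0.037088 ∈ [-1.1, 0.5) → IN Λ
#5 (7,4): internal coord 7 + (4)·τ' = +6.229670; +6.229670 ∉ [-1.1, 0.5) → out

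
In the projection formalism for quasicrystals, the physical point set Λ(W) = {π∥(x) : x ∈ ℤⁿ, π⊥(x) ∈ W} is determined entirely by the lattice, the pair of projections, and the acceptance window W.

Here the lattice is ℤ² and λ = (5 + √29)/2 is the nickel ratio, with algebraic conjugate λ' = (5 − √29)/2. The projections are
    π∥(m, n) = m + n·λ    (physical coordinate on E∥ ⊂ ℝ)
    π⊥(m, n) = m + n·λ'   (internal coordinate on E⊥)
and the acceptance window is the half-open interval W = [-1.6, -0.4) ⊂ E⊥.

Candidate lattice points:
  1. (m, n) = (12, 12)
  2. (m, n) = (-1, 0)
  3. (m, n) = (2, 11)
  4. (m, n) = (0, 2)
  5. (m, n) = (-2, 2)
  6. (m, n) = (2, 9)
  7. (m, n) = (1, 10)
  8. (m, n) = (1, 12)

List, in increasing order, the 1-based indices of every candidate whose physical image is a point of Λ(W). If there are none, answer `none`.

λ' = (5−√29)/2 ≈ -0.19258.
candidate 1: (m,n)=(12,12) → π∥ = 12+12·λ ≈ 74.31099, π⊥ = 12+12·λ' ≈ 9.68901 ∉ [-1.6, -0.4) ⇒ out
candidate 2: (m,n)=(-1,0) → π∥ = -1+0·λ ≈ -1.00000, π⊥ = -1+0·λ' ≈ -1.00000 ∈ [-1.6, -0.4) ⇒ IN Λ
candidate 3: (m,n)=(2,11) → π∥ = 2+11·λ ≈ 59.11841, π⊥ = 2+11·λ' ≈ -0.11841 ∉ [-1.6, -0.4) ⇒ out
candidate 4: (m,n)=(0,2) → π∥ = 0+2·λ ≈ 10.38516, π⊥ = 0+2·λ' ≈ -0.38516 ∉ [-1.6, -0.4) ⇒ out
candidate 5: (m,n)=(-2,2) → π∥ = -2+2·λ ≈ 8.38516, π⊥ = -2+2·λ' ≈ -2.38516 ∉ [-1.6, -0.4) ⇒ out
candidate 6: (m,n)=(2,9) → π∥ = 2+9·λ ≈ 48.73324, π⊥ = 2+9·λ' ≈ 0.26676 ∉ [-1.6, -0.4) ⇒ out
candidate 7: (m,n)=(1,10) → π∥ = 1+10·λ ≈ 52.92582, π⊥ = 1+10·λ' ≈ -0.92582 ∈ [-1.6, -0.4) ⇒ IN Λ
candidate 8: (m,n)=(1,12) → π∥ = 1+12·λ ≈ 63.31099, π⊥ = 1+12·λ' ≈ -1.31099 ∈ [-1.6, -0.4) ⇒ IN Λ

2, 7, 8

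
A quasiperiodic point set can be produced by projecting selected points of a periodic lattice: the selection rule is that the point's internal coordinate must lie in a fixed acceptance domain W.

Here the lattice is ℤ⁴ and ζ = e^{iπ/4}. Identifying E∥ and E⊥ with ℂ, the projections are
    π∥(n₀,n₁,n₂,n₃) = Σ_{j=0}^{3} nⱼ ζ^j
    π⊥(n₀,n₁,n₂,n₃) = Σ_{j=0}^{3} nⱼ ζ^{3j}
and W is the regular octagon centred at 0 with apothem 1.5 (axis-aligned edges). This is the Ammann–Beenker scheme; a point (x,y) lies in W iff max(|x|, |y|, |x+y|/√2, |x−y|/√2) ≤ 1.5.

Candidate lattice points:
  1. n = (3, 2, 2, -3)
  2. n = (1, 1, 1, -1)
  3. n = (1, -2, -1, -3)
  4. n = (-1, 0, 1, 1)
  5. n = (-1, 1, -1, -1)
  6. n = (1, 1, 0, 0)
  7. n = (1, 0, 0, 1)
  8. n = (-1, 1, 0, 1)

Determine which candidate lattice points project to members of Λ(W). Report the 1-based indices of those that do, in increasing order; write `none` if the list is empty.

2, 4, 6

π⊥(n) = n₀ + n₁ζ³ + n₂ζ⁶ + n₃ζ⁹ where ζ = e^{iπ/4}.
#1 (3, 2, 2, -3): internal (-0.535534, -2.707107); octagon support 2.707107 vs apothem 1.5 → ∉ W
#2 (1, 1, 1, -1): internal (-0.414214, -1.000000); octagon support 1.000000 vs apothem 1.5 → ∈ W
#3 (1, -2, -1, -3): internal (0.292893, -2.535534); octagon support 2.535534 vs apothem 1.5 → ∉ W
#4 (-1, 0, 1, 1): internal (-0.292893, -0.292893); octagon support 0.414214 vs apothem 1.5 → ∈ W
#5 (-1, 1, -1, -1): internal (-2.414214, 1.000000); octagon support 2.414214 vs apothem 1.5 → ∉ W
#6 (1, 1, 0, 0): internal (0.292893, 0.707107); octagon support 0.707107 vs apothem 1.5 → ∈ W
#7 (1, 0, 0, 1): internal (1.707107, 0.707107); octagon support 1.707107 vs apothem 1.5 → ∉ W
#8 (-1, 1, 0, 1): internal (-1.000000, 1.414214); octagon support 1.707107 vs apothem 1.5 → ∉ W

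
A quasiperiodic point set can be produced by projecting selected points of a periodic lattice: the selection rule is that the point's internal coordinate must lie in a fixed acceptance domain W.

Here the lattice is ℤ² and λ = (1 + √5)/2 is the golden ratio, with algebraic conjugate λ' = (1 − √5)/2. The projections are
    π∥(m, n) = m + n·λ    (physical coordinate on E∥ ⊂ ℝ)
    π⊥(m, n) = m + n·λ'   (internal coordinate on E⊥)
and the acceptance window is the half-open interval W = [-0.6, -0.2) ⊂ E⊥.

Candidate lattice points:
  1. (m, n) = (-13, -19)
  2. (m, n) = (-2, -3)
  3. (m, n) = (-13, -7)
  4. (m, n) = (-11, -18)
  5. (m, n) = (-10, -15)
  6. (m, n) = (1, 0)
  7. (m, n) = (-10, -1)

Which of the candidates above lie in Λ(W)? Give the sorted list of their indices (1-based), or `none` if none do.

none

λ' = (1−√5)/2 ≈ -0.61803.
#1 (-13,-19): internal coord -13 + (-19)·λ' = -1.25735; -1.25735 ∉ [-0.6, -0.2) → out
#2 (-2,-3): internal coord -2 + (-3)·λ' = -0.14590; -0.14590 ∉ [-0.6, -0.2) → out
#3 (-13,-7): internal coord -13 + (-7)·λ' = -8.67376; -8.67376 ∉ [-0.6, -0.2) → out
#4 (-11,-18): internal coord -11 + (-18)·λ' = +0.12461; +0.12461 ∉ [-0.6, -0.2) → out
#5 (-10,-15): internal coord -10 + (-15)·λ' = -0.72949; -0.72949 ∉ [-0.6, -0.2) → out
#6 (1,0): internal coord 1 + (0)·λ' = +1.00000; +1.00000 ∉ [-0.6, -0.2) → out
#7 (-10,-1): internal coord -10 + (-1)·λ' = -9.38197; -9.38197 ∉ [-0.6, -0.2) → out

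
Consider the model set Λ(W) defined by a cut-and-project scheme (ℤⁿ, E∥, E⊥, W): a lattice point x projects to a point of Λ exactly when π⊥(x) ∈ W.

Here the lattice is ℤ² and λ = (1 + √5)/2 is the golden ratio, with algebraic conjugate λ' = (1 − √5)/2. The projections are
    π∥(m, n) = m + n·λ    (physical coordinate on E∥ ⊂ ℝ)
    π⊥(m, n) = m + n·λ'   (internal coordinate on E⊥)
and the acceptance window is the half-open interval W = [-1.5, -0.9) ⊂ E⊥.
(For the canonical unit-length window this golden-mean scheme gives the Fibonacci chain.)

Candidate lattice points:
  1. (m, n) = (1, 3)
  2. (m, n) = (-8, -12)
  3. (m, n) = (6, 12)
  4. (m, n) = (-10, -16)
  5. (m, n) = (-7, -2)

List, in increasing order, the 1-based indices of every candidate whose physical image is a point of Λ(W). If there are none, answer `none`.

3

λ' = (1−√5)/2 ≈ -0.61803.
candidate 1: (m,n)=(1,3) → π∥ = 1+3·λ ≈ 5.85410, π⊥ = 1+3·λ' ≈ -0.85410 ∉ [-1.5, -0.9) ⇒ out
candidate 2: (m,n)=(-8,-12) → π∥ = -8-12·λ ≈ -27.41641, π⊥ = -8-12·λ' ≈ -0.58359 ∉ [-1.5, -0.9) ⇒ out
candidate 3: (m,n)=(6,12) → π∥ = 6+12·λ ≈ 25.41641, π⊥ = 6+12·λ' ≈ -1.41641 ∈ [-1.5, -0.9) ⇒ IN Λ
candidate 4: (m,n)=(-10,-16) → π∥ = -10-16·λ ≈ -35.88854, π⊥ = -10-16·λ' ≈ -0.11146 ∉ [-1.5, -0.9) ⇒ out
candidate 5: (m,n)=(-7,-2) → π∥ = -7-2·λ ≈ -10.23607, π⊥ = -7-2·λ' ≈ -5.76393 ∉ [-1.5, -0.9) ⇒ out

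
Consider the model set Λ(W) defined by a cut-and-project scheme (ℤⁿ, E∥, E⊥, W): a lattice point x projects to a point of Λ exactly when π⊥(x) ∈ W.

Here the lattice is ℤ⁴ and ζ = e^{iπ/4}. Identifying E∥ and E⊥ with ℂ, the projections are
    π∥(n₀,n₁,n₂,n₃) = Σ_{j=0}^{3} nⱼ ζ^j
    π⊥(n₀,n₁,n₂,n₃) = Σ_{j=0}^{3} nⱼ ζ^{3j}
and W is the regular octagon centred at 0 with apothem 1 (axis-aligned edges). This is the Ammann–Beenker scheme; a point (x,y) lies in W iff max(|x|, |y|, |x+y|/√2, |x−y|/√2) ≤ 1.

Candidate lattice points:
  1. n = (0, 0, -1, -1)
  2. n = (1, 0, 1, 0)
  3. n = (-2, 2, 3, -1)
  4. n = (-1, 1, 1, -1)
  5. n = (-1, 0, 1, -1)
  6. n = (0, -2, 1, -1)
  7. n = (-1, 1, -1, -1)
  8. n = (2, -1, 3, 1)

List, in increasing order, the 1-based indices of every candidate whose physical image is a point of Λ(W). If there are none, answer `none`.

Internal map: ζ^{3j} for j=0..3 gives (1,0), (−√2/2,√2/2), (0,−1), (√2/2,√2/2).
candidate 1: n = (0, 0, -1, -1) → π⊥ ≈ (-0.707107, +0.292893); max(|x|,|y|,|x±y|/√2) = 0.707107 ≤ 1 ⇒ ∈ W
candidate 2: n = (1, 0, 1, 0) → π⊥ ≈ (+1.000000, -1.000000); max(|x|,|y|,|x±y|/√2) = 1.414214 > 1 ⇒ ∉ W
candidate 3: n = (-2, 2, 3, -1) → π⊥ ≈ (-4.121320, -2.292893); max(|x|,|y|,|x±y|/√2) = 4.535534 > 1 ⇒ ∉ W
candidate 4: n = (-1, 1, 1, -1) → π⊥ ≈ (-2.414214, -1.000000); max(|x|,|y|,|x±y|/√2) = 2.414214 > 1 ⇒ ∉ W
candidate 5: n = (-1, 0, 1, -1) → π⊥ ≈ (-1.707107, -1.707107); max(|x|,|y|,|x±y|/√2) = 2.414214 > 1 ⇒ ∉ W
candidate 6: n = (0, -2, 1, -1) → π⊥ ≈ (+0.707107, -3.121320); max(|x|,|y|,|x±y|/√2) = 3.121320 > 1 ⇒ ∉ W
candidate 7: n = (-1, 1, -1, -1) → π⊥ ≈ (-2.414214, +1.000000); max(|x|,|y|,|x±y|/√2) = 2.414214 > 1 ⇒ ∉ W
candidate 8: n = (2, -1, 3, 1) → π⊥ ≈ (+3.414214, -3.000000); max(|x|,|y|,|x±y|/√2) = 4.535534 > 1 ⇒ ∉ W

1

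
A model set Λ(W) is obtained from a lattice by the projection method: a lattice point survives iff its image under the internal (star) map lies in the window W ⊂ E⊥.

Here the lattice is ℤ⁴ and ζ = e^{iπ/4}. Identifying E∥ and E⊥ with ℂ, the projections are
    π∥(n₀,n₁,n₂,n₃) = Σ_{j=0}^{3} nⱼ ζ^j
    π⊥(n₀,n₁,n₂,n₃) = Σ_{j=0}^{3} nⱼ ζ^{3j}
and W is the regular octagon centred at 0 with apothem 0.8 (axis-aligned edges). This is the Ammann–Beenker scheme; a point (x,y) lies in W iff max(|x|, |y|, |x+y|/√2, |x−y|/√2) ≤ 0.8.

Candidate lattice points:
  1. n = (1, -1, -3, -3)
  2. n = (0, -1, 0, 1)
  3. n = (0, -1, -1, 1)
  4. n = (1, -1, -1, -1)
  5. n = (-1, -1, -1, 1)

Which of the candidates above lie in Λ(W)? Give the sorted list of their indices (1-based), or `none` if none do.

1

Internal map: ζ^{3j} for j=0..3 gives (1,0), (−√2/2,√2/2), (0,−1), (√2/2,√2/2).
#1 (1, -1, -3, -3): internal (-0.4142, 0.1716); octagon support 0.4142 vs apothem 0.8 → ∈ W
#2 (0, -1, 0, 1): internal (1.4142, 0.0000); octagon support 1.4142 vs apothem 0.8 → ∉ W
#3 (0, -1, -1, 1): internal (1.4142, 1.0000); octagon support 1.7071 vs apothem 0.8 → ∉ W
#4 (1, -1, -1, -1): internal (1.0000, -0.4142); octagon support 1.0000 vs apothem 0.8 → ∉ W
#5 (-1, -1, -1, 1): internal (0.4142, 1.0000); octagon support 1.0000 vs apothem 0.8 → ∉ W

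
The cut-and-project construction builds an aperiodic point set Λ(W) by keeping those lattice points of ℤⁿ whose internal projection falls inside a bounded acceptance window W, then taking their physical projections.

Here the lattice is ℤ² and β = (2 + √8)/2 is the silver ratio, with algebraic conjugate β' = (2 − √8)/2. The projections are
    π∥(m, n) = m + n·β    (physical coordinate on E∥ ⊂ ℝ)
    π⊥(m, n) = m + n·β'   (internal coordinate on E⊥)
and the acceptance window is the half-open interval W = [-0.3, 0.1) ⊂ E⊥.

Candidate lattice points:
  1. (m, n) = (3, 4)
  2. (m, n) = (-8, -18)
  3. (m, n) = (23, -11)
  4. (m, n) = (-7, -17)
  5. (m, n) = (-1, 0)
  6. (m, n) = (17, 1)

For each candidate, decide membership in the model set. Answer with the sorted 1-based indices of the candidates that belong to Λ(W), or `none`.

Compute β' = (2−√8)/2 = -0.414214, so π⊥(m,n) = m -0.414214·n.
#1 (3,4): internal coord 3 + (4)·β' = +1.343146; +1.343146 ∉ [-0.3, 0.1) → out
#2 (-8,-18): internal coord -8 + (-18)·β' = -0.544156; -0.544156 ∉ [-0.3, 0.1) → out
#3 (23,-11): internal coord 23 + (-11)·β' = +27.556349; +27.556349 ∉ [-0.3, 0.1) → out
#4 (-7,-17): internal coord -7 + (-17)·β' = +0.041631; +0.041631 ∈ [-0.3, 0.1) → IN Λ
#5 (-1,0): internal coord -1 + (0)·β' = -1.000000; -1.000000 ∉ [-0.3, 0.1) → out
#6 (17,1): internal coord 17 + (1)·β' = +16.585786; +16.585786 ∉ [-0.3, 0.1) → out

4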